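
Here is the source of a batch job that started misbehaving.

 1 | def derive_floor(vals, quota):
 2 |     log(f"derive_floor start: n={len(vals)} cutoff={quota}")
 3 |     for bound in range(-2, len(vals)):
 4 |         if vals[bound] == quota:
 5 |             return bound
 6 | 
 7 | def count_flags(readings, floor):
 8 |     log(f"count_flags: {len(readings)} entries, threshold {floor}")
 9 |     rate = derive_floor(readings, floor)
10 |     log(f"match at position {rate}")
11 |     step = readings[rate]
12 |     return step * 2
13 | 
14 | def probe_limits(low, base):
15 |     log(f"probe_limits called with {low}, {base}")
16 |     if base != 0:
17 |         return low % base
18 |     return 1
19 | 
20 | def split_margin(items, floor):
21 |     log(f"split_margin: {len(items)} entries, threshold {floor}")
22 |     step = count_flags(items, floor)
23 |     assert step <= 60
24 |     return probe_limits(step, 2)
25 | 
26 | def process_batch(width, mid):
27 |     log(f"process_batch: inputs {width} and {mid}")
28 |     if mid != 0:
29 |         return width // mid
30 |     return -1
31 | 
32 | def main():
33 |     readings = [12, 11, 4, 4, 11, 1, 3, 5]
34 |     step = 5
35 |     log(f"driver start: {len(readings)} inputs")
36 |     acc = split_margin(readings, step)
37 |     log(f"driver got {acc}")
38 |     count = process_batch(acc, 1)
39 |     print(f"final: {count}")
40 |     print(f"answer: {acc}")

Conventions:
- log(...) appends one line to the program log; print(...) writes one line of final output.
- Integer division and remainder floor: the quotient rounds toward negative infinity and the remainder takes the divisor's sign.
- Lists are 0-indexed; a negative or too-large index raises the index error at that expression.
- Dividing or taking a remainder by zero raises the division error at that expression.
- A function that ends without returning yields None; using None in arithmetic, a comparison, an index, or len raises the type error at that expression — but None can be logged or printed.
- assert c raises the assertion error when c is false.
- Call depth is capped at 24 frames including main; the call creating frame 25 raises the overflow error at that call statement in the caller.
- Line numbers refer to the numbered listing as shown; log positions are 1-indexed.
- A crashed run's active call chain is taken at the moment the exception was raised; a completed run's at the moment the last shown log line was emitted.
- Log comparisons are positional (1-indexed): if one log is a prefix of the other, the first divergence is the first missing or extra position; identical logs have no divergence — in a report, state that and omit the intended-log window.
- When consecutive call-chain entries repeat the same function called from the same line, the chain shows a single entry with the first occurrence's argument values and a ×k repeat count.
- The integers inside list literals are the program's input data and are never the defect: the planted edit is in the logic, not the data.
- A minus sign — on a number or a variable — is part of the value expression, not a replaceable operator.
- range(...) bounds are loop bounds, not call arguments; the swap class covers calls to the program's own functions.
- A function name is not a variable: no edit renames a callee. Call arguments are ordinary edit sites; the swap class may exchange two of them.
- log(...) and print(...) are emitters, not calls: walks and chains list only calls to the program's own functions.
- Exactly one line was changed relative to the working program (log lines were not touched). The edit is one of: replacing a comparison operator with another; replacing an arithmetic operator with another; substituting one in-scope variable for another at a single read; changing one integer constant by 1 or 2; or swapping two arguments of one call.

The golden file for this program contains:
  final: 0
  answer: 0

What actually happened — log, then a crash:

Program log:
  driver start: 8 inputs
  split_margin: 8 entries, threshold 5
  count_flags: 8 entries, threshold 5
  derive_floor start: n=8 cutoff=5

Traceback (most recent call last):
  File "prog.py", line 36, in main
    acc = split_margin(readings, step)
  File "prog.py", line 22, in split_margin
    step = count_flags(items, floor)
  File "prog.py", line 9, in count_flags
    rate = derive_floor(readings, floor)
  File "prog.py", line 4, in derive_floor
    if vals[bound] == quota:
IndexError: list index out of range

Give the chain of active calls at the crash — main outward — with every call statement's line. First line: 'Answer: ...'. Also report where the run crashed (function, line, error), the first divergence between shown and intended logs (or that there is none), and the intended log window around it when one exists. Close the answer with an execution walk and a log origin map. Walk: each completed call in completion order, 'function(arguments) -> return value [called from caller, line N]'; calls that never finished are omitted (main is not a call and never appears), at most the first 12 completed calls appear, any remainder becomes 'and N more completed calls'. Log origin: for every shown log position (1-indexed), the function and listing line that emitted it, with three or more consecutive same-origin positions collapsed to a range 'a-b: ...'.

Answer: main -> split_margin (called at line 36) -> count_flags (called at line 22) -> derive_floor (called at line 9).
Key observation: The shown log is a 4-line prefix of the intended one, whose next entry is 'match at position 7'.
Crash: derive_floor, line 4, IndexError.
First divergence: position 5; the shown log stops at 4 lines while the working version next logs 'match at position 7'.
Intended log window:
  3: count_flags: 8 entries, threshold 5
  4: derive_floor start: n=8 cutoff=5
  5: match at position 7
  6: probe_limits called with 10, 2
Execution walk:
  (no call completed)
Log line origins:
  1: emitted by main (line 35)
  2: emitted by split_margin (line 21)
  3: emitted by count_flags (line 8)
  4: emitted by derive_floor (line 2)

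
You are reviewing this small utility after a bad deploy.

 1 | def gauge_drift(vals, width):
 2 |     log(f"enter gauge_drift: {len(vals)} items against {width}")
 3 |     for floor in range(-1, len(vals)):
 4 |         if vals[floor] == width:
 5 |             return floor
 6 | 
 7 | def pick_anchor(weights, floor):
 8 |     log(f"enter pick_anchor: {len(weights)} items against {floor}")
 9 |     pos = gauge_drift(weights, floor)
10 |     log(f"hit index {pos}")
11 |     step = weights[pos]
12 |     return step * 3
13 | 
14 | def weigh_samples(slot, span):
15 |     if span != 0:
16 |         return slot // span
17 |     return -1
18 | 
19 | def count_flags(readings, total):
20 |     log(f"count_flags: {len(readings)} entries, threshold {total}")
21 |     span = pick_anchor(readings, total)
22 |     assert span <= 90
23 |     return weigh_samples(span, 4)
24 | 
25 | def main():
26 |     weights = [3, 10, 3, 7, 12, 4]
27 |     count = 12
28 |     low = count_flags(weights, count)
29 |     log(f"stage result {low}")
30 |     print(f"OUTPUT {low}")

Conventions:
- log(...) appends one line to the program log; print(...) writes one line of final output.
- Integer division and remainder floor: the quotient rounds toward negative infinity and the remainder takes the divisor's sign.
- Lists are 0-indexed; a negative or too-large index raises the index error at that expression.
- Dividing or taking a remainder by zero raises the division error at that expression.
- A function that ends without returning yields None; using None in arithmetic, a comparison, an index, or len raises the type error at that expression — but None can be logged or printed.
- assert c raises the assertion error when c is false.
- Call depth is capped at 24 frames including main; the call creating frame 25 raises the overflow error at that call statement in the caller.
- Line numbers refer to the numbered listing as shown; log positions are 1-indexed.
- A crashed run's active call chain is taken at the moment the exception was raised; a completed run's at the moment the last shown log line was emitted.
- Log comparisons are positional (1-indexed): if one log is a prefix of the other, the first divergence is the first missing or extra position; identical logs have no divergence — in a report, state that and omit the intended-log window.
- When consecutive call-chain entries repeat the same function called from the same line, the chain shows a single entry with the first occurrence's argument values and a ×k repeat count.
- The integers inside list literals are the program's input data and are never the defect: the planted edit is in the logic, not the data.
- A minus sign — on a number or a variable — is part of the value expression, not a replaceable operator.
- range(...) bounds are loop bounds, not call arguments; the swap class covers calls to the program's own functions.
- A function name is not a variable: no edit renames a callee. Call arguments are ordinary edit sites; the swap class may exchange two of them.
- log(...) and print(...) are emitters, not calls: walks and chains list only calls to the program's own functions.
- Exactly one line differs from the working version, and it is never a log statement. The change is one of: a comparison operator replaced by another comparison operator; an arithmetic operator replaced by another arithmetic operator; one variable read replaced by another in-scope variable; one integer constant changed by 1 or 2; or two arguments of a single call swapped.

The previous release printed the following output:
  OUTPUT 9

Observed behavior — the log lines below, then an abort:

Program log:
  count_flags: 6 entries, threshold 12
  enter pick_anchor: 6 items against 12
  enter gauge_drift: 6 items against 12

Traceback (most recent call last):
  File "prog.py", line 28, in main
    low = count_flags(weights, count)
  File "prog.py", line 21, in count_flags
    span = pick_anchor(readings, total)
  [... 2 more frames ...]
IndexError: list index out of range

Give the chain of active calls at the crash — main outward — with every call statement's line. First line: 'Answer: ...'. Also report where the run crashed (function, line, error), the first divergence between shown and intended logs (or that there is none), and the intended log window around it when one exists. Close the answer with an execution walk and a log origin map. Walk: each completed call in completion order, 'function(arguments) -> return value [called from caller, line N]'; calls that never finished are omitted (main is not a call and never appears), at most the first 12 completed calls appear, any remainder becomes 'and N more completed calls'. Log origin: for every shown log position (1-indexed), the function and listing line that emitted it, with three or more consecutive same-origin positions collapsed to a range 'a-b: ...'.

Answer: main -> count_flags (called at line 28) -> pick_anchor (called at line 21) -> gauge_drift (called at line 9).
Key observation: The log ends early — 3 lines, where the working version next logs 'hit index 4'.
Crash: gauge_drift, line 4, IndexError.
First divergence: position 4 (shown log ended at 3 lines; the working version continues: 'hit index 4').
Intended log window:
  2: enter pick_anchor: 6 items against 12
  3: enter gauge_drift: 6 items against 12
  4: hit index 4
  5: stage result 9
Execution walk:
  (no call completed)
Log origins:
  1: from count_flags, line 20
  2: from pick_anchor, line 8
  3: from gauge_drift, line 2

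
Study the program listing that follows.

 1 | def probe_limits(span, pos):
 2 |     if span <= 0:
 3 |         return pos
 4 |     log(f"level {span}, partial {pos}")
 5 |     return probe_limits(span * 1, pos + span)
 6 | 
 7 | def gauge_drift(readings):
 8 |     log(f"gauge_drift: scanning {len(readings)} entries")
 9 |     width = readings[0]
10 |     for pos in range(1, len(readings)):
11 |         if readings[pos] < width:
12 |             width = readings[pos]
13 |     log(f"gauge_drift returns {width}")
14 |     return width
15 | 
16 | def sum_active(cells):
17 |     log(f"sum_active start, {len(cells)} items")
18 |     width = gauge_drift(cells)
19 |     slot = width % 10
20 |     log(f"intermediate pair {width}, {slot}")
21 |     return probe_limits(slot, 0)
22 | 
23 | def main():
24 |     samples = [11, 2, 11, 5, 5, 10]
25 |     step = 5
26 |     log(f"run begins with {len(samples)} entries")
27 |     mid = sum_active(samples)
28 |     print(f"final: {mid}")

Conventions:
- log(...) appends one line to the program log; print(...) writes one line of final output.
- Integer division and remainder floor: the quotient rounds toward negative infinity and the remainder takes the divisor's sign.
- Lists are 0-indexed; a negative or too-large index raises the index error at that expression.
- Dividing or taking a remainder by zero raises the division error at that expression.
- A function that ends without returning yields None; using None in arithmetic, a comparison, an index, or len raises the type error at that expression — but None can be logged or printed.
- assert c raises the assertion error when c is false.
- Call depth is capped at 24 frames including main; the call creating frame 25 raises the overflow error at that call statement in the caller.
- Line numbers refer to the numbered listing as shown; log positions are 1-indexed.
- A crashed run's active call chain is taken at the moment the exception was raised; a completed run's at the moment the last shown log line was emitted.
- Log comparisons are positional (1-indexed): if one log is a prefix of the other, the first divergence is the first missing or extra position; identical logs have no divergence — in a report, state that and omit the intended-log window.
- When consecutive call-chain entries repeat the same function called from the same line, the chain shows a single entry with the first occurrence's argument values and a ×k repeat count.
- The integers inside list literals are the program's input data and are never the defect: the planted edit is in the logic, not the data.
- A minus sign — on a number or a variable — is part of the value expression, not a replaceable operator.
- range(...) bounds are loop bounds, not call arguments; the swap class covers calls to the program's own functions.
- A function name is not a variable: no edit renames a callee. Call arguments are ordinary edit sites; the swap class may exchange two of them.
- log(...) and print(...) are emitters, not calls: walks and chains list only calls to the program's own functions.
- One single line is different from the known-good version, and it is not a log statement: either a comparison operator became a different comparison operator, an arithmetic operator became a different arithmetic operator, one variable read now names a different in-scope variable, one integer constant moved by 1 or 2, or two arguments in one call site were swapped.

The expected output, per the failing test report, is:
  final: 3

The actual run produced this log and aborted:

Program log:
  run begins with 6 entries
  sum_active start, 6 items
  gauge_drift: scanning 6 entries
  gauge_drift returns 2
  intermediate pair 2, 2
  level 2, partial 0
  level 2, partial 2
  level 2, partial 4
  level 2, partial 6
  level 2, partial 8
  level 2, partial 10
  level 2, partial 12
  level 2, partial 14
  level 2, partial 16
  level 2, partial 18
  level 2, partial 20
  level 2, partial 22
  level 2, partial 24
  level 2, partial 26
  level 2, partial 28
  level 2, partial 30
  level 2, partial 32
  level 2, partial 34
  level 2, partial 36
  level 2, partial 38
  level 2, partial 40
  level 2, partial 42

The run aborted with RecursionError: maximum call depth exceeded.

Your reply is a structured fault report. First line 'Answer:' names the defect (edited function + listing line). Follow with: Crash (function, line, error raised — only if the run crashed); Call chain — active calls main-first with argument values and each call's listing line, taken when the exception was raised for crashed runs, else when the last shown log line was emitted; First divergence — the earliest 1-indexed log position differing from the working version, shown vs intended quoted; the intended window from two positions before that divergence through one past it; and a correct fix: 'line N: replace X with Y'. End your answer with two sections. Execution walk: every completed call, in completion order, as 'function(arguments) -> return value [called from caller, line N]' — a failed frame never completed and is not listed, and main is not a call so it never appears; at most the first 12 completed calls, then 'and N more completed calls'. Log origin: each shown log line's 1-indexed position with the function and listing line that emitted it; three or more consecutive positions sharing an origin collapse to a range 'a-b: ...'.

Answer: the defect is in probe_limits at line 5.
The tell: Position 7 is the first bad log line: 'level 2, partial 2' should read 'level 1, partial 2'.
Crash: probe_limits, line 5, RecursionError.
Call chain: main -> sum_active([11, 2, 11, 5, 5, 10]) (called at line 27) -> probe_limits(2, 0) (called at line 21) -> probe_limits(2, 2) (called at line 5) ×21.
First divergence: position 7 — shown 'level 2, partial 2', intended 'level 1, partial 2'.
Intended log window:
  5: intermediate pair 2, 2
  6: level 2, partial 0
  7: level 1, partial 2
Execution walk:
  gauge_drift([11, 2, 11, 5, 5, 10]) -> 2  [called from sum_active, line 18]
Log origins:
  1: from main, line 26
  2: from sum_active, line 17
  3: from gauge_drift, line 8
  4: from gauge_drift, line 13
  5: from sum_active, line 20
  6-27: from probe_limits, line 4
A correct fix: line 5: replace `*` with `-`.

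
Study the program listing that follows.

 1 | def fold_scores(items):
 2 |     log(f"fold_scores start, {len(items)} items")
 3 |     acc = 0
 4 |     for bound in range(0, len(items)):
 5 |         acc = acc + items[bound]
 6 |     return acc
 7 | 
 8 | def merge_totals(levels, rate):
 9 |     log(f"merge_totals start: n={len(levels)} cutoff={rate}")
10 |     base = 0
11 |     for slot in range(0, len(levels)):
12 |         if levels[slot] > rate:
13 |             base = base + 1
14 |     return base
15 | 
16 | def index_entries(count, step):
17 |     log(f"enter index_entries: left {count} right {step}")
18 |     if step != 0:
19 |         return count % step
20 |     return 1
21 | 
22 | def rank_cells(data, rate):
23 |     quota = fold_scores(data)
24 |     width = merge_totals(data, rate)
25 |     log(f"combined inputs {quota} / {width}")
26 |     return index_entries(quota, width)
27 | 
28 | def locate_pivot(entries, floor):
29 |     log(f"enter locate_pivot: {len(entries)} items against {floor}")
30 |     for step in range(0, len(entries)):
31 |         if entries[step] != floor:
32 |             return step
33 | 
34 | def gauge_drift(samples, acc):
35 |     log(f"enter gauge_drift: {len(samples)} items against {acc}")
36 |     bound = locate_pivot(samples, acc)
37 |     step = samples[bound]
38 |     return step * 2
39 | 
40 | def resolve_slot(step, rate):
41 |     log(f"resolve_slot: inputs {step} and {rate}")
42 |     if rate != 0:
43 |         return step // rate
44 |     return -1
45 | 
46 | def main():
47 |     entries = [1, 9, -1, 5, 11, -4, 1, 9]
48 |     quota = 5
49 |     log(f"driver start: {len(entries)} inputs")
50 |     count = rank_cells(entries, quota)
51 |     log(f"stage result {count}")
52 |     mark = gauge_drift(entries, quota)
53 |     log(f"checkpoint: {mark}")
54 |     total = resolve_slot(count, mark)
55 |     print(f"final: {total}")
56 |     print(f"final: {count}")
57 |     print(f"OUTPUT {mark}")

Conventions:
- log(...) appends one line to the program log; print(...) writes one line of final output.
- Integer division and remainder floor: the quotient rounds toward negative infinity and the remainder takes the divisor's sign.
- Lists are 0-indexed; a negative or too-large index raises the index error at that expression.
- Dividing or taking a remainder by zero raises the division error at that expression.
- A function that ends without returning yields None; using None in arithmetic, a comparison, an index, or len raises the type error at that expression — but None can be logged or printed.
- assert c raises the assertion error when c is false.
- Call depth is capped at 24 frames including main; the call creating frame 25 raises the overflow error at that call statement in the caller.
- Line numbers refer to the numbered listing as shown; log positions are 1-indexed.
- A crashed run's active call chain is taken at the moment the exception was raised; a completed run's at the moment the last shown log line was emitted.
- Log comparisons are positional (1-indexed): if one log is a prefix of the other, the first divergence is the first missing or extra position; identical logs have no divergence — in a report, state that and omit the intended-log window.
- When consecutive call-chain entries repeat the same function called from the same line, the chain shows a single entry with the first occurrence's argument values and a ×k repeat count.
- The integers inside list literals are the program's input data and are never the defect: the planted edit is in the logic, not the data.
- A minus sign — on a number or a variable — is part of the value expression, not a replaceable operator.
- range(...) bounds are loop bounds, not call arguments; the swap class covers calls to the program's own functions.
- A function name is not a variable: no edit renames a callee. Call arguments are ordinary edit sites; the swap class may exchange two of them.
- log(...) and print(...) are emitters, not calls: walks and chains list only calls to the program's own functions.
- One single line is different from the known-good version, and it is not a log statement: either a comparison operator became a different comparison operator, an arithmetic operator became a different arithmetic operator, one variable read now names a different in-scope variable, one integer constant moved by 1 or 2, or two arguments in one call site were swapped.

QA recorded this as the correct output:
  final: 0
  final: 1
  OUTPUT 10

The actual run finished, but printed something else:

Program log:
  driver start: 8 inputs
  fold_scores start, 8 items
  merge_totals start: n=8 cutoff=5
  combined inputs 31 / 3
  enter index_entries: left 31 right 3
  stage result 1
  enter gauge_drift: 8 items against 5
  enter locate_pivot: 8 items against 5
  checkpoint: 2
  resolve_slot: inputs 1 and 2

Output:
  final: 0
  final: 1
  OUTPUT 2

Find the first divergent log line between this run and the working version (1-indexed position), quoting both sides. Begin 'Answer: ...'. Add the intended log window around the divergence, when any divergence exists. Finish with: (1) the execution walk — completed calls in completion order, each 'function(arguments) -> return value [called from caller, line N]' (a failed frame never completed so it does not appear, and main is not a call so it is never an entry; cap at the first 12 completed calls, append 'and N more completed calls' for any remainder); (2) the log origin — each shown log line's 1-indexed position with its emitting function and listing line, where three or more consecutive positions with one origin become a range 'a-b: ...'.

Answer: position 9 — shown 'checkpoint: 2', intended 'checkpoint: 10'.
Intended log window:
  7: enter gauge_drift: 8 items against 5
  8: enter locate_pivot: 8 items against 5
  9: checkpoint: 10
  10: resolve_slot: inputs 1 and 10
Execution walk:
  fold_scores([1, 9, -1, 5, 11, -4, 1, 9]) -> 31  [called from rank_cells, line 23]
  merge_totals([1, 9, -1, 5, 11, -4, 1, 9], 5) -> 3  [called from rank_cells, line 24]
  index_entries(31, 3) -> 1  [called from rank_cells, line 26]
  rank_cells([1, 9, -1, 5, 11, -4, 1, 9], 5) -> 1  [called from main, line 50]
  locate_pivot([1, 9, -1, 5, 11, -4, 1, 9], 5) -> 0  [called from gauge_drift, line 36]
  gauge_drift([1, 9, -1, 5, 11, -4, 1, 9], 5) -> 2  [called from main, line 52]
  resolve_slot(1, 2) -> 0  [called from main, line 54]
Log origin:
  1: logged in main at line 49
  2: logged in fold_scores at line 2
  3: logged in merge_totals at line 9
  4: logged in rank_cells at line 25
  5: logged in index_entries at line 17
  6: logged in main at line 51
  7: logged in gauge_drift at line 35
  8: logged in locate_pivot at line 29
  9: logged in main at line 53
  10: logged in resolve_slot at line 41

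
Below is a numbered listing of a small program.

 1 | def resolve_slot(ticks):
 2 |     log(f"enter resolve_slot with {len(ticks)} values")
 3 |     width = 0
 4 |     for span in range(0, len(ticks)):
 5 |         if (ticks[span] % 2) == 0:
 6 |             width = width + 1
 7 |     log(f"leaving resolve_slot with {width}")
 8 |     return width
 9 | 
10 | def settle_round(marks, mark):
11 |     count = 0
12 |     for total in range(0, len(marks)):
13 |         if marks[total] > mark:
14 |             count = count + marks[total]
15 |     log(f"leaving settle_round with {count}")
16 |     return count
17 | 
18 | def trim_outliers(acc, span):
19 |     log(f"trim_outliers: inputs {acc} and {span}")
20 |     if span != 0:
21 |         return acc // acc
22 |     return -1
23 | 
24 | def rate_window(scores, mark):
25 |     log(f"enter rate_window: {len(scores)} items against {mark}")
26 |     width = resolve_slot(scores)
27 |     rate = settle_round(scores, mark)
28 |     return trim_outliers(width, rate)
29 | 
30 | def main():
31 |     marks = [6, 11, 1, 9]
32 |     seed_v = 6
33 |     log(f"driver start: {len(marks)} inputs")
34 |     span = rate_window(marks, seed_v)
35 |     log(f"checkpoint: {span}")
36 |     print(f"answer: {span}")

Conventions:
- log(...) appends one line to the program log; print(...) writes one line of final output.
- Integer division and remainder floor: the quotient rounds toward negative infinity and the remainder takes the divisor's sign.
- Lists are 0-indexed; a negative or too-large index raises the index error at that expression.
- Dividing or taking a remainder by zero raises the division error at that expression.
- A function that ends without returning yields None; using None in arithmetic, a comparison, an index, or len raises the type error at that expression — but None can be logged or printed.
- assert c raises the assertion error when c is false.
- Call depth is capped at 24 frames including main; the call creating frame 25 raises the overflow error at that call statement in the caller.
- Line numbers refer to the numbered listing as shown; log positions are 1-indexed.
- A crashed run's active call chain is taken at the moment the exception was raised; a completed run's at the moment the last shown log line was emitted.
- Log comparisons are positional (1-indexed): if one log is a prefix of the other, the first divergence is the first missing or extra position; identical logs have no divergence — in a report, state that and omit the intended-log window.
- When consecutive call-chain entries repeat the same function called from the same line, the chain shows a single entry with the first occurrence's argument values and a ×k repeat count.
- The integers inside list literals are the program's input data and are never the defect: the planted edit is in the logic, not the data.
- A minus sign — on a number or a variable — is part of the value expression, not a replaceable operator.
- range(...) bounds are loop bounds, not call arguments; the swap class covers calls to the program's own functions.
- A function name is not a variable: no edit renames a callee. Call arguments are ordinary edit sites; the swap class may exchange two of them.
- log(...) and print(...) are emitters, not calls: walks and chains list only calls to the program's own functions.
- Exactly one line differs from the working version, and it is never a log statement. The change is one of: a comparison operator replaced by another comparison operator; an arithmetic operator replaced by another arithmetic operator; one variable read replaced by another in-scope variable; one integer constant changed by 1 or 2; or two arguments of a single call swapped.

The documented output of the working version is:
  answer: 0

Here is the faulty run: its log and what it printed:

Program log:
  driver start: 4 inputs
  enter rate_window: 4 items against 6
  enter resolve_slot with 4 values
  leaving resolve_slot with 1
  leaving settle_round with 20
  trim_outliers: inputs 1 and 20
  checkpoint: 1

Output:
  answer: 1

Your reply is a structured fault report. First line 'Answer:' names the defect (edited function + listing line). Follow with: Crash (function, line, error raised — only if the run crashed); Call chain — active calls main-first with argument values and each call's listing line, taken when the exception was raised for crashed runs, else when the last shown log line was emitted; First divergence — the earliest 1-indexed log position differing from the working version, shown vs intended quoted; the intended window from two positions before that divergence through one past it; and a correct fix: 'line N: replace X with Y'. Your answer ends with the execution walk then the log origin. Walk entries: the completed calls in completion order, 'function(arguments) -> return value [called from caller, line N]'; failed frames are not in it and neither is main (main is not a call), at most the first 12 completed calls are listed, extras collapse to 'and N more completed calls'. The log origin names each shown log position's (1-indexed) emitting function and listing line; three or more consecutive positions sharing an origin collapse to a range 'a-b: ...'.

Answer: the defect is in trim_outliers at line 21.
The tell: The log first diverges at position 7: the faulty run prints 'checkpoint: 1' where the working version prints 'checkpoint: 0'.
Call chain: main.
First divergence: at position 7 the run shows 'checkpoint: 1' where the working version logs 'checkpoint: 0'.
Intended log window:
  5: leaving settle_round with 20
  6: trim_outliers: inputs 1 and 20
  7: checkpoint: 0
Execution walk:
  resolve_slot([6, 11, 1, 9]) -> 1  [called from rate_window, line 26]
  settle_round([6, 11, 1, 9], 6) -> 20  [called from rate_window, line 27]
  trim_outliers(1, 20) -> 1  [called from rate_window, line 28]
  rate_window([6, 11, 1, 9], 6) -> 1  [called from main, line 34]
Log origin:
  1: logged in main at line 33
  2: logged in rate_window at line 25
  3: logged in resolve_slot at line 2
  4: logged in resolve_slot at line 7
  5: logged in settle_round at line 15
  6: logged in trim_outliers at line 19
  7: logged in main at line 35
A correct fix: line 21: replace `acc // acc` with `acc // span`.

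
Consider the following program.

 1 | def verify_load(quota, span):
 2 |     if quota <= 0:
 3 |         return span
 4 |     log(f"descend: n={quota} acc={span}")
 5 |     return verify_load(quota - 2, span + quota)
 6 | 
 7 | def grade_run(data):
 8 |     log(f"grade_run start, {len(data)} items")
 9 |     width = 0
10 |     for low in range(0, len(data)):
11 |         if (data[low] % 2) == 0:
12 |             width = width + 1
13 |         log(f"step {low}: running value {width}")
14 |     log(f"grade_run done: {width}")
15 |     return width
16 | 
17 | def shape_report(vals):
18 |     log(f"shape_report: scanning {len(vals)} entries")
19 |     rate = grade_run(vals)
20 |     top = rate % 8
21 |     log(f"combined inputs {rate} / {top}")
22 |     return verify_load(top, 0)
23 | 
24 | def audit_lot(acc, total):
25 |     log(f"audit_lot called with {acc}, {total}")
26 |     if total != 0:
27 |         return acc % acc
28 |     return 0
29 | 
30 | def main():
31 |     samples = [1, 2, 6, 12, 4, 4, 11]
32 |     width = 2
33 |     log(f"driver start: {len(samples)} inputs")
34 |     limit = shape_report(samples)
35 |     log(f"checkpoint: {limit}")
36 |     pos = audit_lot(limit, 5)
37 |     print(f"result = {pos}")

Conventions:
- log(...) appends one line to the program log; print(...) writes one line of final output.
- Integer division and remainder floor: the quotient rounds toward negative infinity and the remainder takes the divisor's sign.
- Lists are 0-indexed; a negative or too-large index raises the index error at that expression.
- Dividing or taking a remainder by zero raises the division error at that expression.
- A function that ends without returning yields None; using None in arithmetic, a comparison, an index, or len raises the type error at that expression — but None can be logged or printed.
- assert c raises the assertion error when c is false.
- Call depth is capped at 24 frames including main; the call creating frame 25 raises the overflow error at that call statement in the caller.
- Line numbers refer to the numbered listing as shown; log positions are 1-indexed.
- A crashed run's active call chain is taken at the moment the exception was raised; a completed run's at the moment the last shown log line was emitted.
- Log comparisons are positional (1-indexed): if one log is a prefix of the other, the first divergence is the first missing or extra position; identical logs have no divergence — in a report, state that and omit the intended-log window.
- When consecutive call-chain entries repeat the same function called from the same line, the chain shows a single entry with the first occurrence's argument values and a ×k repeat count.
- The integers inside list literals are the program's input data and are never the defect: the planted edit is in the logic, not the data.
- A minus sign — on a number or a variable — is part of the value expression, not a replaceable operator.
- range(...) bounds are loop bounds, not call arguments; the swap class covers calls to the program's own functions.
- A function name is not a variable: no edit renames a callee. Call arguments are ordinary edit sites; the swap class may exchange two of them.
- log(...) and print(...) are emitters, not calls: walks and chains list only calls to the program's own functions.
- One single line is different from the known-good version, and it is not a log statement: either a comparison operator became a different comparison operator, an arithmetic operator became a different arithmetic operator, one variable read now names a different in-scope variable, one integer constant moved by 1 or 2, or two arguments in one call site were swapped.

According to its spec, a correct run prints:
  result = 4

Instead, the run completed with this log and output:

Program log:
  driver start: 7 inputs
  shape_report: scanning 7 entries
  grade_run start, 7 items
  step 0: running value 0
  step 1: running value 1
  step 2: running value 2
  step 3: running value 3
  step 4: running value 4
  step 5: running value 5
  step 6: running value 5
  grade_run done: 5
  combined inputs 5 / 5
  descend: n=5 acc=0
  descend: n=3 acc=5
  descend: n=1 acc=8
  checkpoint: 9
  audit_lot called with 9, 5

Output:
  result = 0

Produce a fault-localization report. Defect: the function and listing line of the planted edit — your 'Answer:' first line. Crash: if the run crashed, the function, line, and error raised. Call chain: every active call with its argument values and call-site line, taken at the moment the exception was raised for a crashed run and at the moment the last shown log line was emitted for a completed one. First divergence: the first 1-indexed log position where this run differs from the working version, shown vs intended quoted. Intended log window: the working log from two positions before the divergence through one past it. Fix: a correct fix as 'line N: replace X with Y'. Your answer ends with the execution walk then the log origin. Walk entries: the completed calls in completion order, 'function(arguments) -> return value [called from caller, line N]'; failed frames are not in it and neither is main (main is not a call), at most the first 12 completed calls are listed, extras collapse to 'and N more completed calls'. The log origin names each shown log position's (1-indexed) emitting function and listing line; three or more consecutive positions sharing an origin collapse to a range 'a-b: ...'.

Answer: the defect is in audit_lot at line 27.
Core observation: The logs agree in full; only the final output differs.
Call chain: main -> audit_lot(9, 5) (called at line 36).
First divergence: none; the two logs match at every position.
Execution walk:
  grade_run([1, 2, 6, 12, 4, 4, 11]) -> 5  [called from shape_report, line 19]
  verify_load(-1, 9) -> 9  [called from verify_load, line 5]
  verify_load(1, 8) -> 9  [called from verify_load, line 5]
  verify_load(3, 5) -> 9  [called from verify_load, line 5]
  verify_load(5, 0) -> 9  [called from shape_report, line 22]
  shape_report([1, 2, 6, 12, 4, 4, 11]) -> 9  [called from main, line 34]
  audit_lot(9, 5) -> 0  [called from main, line 36]
Log line origins:
  1 — main, line 33
  2 — shape_report, line 18
  3 — grade_run, line 8
  4-10 — grade_run, line 13
  11 — grade_run, line 14
  12 — shape_report, line 21
  13-15 — verify_load, line 4
  16 — main, line 35
  17 — audit_lot, line 25
A correct fix: line 27: replace `acc % acc` with `acc % total`.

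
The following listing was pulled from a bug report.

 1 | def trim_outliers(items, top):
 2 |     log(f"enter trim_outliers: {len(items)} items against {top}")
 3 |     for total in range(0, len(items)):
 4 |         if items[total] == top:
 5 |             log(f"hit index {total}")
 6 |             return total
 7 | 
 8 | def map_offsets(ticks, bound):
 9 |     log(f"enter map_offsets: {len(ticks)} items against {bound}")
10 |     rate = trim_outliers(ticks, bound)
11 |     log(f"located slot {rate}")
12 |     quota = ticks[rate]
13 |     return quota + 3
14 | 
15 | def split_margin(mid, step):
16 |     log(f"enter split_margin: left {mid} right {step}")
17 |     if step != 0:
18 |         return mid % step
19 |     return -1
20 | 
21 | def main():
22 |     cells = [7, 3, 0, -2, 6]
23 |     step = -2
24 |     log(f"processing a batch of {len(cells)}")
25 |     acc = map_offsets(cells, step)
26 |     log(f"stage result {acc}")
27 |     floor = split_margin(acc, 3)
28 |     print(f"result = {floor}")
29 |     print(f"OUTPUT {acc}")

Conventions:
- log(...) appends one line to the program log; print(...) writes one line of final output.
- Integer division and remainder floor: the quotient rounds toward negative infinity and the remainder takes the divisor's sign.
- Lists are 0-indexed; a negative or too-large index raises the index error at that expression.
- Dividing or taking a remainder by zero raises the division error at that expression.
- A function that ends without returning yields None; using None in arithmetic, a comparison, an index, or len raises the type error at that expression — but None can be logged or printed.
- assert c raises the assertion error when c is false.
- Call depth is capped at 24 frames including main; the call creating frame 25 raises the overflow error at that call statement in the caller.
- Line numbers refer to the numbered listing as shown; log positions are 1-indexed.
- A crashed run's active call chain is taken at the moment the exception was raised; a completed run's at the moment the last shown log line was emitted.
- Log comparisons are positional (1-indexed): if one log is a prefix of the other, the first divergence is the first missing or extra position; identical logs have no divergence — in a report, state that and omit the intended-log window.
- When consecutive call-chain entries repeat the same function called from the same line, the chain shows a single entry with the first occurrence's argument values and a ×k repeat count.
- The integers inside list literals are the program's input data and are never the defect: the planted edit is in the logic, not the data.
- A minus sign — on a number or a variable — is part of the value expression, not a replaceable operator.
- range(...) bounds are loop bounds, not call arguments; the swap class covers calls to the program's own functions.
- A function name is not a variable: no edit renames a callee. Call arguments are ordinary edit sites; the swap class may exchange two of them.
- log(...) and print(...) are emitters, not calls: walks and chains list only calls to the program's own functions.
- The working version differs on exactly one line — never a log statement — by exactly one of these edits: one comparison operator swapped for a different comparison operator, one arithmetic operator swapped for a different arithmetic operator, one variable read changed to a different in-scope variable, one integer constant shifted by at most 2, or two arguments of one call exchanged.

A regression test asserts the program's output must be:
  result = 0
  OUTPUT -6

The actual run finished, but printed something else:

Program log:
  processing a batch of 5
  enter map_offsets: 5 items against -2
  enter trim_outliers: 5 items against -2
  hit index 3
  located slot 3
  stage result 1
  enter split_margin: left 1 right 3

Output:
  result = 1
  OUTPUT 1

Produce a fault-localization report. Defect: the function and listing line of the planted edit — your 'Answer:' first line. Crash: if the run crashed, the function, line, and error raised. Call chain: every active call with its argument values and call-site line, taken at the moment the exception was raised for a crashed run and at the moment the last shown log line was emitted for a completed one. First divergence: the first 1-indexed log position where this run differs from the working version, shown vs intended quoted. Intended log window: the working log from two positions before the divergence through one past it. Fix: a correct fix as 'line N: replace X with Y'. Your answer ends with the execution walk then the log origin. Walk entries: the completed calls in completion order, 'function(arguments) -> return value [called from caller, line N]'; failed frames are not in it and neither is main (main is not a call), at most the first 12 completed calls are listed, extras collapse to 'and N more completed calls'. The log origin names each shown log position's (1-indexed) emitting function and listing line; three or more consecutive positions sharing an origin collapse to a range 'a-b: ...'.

Answer: the defect is in map_offsets at line 13.
Key fact: Log line 6 is where behavior first shows: 'stage result 1' appears instead of 'stage result -6'.
Call chain: main -> split_margin(1, 3) (called at line 27).
First divergence: position 6; shown 'stage result 1' vs intended 'stage result -6'.
Intended log window:
  4: hit index 3
  5: located slot 3
  6: stage result -6
  7: enter split_margin: left -6 right 3
Execution walk:
  trim_outliers([7, 3, 0, -2, 6], -2) -> 3  [called from map_offsets, line 10]
  map_offsets([7, 3, 0, -2, 6], -2) -> 1  [called from main, line 25]
  split_margin(1, 3) -> 1  [called from main, line 27]
Origin of each log line:
  1: from main, line 24
  2: from map_offsets, line 9
  3: from trim_outliers, line 2
  4: from trim_outliers, line 5
  5: from map_offsets, line 11
  6: from main, line 26
  7: from split_margin, line 16
A correct fix: line 13: replace `+` with `*`.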